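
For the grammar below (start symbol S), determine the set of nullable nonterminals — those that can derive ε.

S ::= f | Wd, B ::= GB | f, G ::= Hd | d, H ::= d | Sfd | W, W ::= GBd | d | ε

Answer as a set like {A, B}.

{H, W}

Directly nullable (have an ε-rule): {W}.
H is nullable via H -> W (every symbol on the right is already known nullable).
Not nullable: B, G, S — each has a terminal in every rule's right-hand side or depends on a non-nullable symbol.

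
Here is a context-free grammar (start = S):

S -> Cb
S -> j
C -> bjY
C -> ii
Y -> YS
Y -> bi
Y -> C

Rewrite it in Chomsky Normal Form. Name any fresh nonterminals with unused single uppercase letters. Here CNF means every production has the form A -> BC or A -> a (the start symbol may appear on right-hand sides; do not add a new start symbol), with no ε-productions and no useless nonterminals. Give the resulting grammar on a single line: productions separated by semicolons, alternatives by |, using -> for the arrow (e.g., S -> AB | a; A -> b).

S -> j | CA; A -> b; B -> j; C -> AE | DD; D -> i; E -> BY; F -> BY; Y -> AD | AF | DD | YS

No ε-productions.
After unit-elimination: S -> j | Cb; C -> ii | bjY; Y -> YS | bi | ii | bjY.
TERM: introduce A -> b, D -> i, B -> j and substitute in every rule of length ≥2.
BIN: C -> ABY becomes C -> AE, E -> BY; Y -> ABY becomes Y -> AF, F -> BY.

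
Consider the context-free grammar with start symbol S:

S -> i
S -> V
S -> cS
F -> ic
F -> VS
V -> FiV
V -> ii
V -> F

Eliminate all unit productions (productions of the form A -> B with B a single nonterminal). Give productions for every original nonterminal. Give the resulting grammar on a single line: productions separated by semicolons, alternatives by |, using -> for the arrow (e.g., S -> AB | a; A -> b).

S -> i | VS | cS | ic | ii | FiV; F -> VS | ic; V -> VS | ic | ii | FiV

Unit productions: S->V, V->F.
Unit pairs (A ⇒* B via units): (S,F), (S,V), (V,F).
S: inherits non-unit rules of {F, S, V} → FiV | VS | cS | i | ic | ii.
F: inherits non-unit rules of {F} → VS | ic.
V: inherits non-unit rules of {F, V} → FiV | VS | ic | ii.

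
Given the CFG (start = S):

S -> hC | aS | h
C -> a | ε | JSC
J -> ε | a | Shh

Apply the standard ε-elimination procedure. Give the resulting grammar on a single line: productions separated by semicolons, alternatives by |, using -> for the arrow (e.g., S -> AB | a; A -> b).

S -> h | aS | hC; C -> S | a | JS | SC | JSC; J -> a | Shh

Nullable set: {C, J}.
S -> hC: C nullable, giving h | hC.
Drop C -> ε.
C -> JSC: J, C nullable, giving JS | JSC | S | SC.
Drop J -> ε.
Unchanged (no nullable symbols): S -> aS; S -> h; C -> a; J -> Shh; J -> a.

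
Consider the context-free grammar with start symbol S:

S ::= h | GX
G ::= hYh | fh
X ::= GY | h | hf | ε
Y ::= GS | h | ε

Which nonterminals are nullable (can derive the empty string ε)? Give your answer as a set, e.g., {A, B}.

{X, Y}

Directly nullable (have an ε-rule): {X, Y}.
Not nullable: G, S — each has a terminal in every rule's right-hand side or depends on a non-nullable symbol.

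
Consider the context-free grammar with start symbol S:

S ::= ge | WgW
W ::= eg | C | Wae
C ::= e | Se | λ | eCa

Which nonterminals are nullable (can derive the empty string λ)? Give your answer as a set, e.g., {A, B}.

{C, W}

Directly nullable (have an ε-rule): {C}.
W is nullable via W -> C (every symbol on the right is already known nullable).
Not nullable: S — each has a terminal in every rule's right-hand side or depends on a non-nullable symbol.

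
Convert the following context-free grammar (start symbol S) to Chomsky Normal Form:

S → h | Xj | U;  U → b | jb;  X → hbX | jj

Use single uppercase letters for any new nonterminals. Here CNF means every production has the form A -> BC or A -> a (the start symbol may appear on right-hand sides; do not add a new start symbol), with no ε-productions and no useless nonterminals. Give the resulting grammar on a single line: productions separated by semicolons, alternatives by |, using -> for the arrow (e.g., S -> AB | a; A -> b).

S -> b | h | AB | XA; A -> j; B -> b; C -> h; D -> BX; X -> AA | CD

No ε-productions.
After unit-elimination: S -> b | h | Xj | jb; U -> b | jb; X -> jj | hbX.
TERM: introduce B -> b, C -> h, A -> j and substitute in every rule of length ≥2.
BIN: X -> CBX becomes X -> CD, D -> BX.
Drop unreachable/unproductive: U.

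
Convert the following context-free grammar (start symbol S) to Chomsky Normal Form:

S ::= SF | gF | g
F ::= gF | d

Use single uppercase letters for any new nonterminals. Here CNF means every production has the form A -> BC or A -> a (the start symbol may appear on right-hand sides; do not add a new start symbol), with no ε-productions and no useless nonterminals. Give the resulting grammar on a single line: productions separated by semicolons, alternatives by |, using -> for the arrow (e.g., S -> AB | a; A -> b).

No ε-productions.
No unit productions to eliminate.
TERM: introduce A -> g and substitute in every rule of length ≥2.

S -> g | AF | SF; A -> g; F -> d | AF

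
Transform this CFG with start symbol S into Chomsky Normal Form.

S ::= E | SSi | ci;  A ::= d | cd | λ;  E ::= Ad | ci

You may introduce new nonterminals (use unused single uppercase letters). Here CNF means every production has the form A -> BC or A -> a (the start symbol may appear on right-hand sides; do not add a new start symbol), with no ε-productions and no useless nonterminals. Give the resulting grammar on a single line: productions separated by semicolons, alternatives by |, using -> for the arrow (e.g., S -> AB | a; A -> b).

S -> d | AC | BD | SF; A -> d | BC; B -> c; C -> d; D -> i; F -> SD

Nullable: {A}; after ε-elimination: S -> E | ci | SSi; A -> d | cd; E -> d | Ad | ci.
After unit-elimination: S -> d | Ad | ci | SSi; A -> d | cd; E -> d | Ad | ci.
TERM: introduce B -> c, C -> d, D -> i and substitute in every rule of length ≥2.
BIN: S -> SSD becomes S -> SF, F -> SD.
Drop unreachable/unproductive: E.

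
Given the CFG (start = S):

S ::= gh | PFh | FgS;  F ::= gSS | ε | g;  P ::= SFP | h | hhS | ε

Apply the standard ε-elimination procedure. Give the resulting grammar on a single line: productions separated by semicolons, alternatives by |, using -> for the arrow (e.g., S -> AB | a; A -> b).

Nullable set: {F, P}.
S -> FgS: F nullable, giving FgS | gS.
S -> PFh: P, F nullable, giving Fh | PFh | Ph | h.
Drop F -> ε.
Drop P -> ε.
P -> SFP: F, P nullable, giving S | SF | SFP | SP.
Unchanged (no nullable symbols): S -> gh; F -> g; F -> gSS; P -> h; P -> hhS.

S -> h | Fh | Ph | gS | gh | FgS | PFh; F -> g | gSS; P -> S | h | SF | SP | SFP | hhS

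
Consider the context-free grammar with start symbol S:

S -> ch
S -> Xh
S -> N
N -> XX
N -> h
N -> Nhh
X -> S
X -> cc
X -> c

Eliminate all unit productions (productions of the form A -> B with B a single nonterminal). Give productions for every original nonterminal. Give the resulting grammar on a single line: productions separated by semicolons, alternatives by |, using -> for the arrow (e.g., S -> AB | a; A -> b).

S -> h | XX | Xh | ch | Nhh; N -> h | XX | Nhh; X -> c | h | XX | Xh | cc | ch | Nhh

Unit productions: S->N, X->S.
Unit pairs (A ⇒* B via units): (S,N), (X,N), (X,S).
S: inherits non-unit rules of {N, S} → Nhh | XX | Xh | ch | h.
N: inherits non-unit rules of {N} → Nhh | XX | h.
X: inherits non-unit rules of {N, S, X} → Nhh | XX | Xh | c | cc | ch | h.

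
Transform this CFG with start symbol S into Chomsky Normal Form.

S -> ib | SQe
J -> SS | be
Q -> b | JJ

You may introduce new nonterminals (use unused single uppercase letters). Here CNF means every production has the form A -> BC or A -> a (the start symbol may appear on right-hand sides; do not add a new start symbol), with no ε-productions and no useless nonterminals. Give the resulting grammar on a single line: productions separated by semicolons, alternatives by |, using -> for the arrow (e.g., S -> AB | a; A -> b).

S -> CA | SD; A -> b; B -> e; C -> i; D -> QB; J -> AB | SS; Q -> b | JJ

No ε-productions.
No unit productions to eliminate.
TERM: introduce A -> b, B -> e, C -> i and substitute in every rule of length ≥2.
BIN: S -> SQB becomes S -> SD, D -> QB.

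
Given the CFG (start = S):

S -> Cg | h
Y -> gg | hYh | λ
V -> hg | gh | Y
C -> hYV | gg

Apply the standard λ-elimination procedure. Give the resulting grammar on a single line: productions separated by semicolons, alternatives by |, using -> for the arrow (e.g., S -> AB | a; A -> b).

Nullable set: {V, Y}.
C -> hYV: Y, V nullable, giving h | hV | hY | hYV.
V -> Y: Y nullable, giving Y.
Drop Y -> λ.
Y -> hYh: Y nullable, giving hYh | hh.
Unchanged (no nullable symbols): S -> Cg; S -> h; C -> gg; V -> gh; V -> hg; Y -> gg.

S -> h | Cg; C -> h | gg | hV | hY | hYV; V -> Y | gh | hg; Y -> gg | hh | hYh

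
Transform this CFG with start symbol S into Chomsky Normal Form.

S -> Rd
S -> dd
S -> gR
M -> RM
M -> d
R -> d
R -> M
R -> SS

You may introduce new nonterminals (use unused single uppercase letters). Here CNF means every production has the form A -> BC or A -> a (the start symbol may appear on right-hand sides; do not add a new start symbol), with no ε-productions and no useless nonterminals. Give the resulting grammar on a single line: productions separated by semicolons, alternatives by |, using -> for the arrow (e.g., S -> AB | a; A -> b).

No ε-productions.
After unit-elimination: S -> Rd | dd | gR; M -> d | RM; R -> d | RM | SS.
TERM: introduce A -> d, B -> g and substitute in every rule of length ≥2.

S -> AA | BR | RA; A -> d; B -> g; M -> d | RM; R -> d | RM | SS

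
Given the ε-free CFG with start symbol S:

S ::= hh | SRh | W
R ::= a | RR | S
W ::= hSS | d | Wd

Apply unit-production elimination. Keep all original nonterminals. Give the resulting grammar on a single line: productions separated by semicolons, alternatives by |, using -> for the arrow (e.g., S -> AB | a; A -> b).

S -> d | Wd | hh | SRh | hSS; R -> a | d | RR | Wd | hh | SRh | hSS; W -> d | Wd | hSS

Unit productions: R->S, S->W.
Unit pairs (A ⇒* B via units): (R,S), (R,W), (S,W).
S: inherits non-unit rules of {S, W} → SRh | Wd | d | hSS | hh.
R: inherits non-unit rules of {R, S, W} → RR | SRh | Wd | a | d | hSS | hh.
W: inherits non-unit rules of {W} → Wd | d | hSS.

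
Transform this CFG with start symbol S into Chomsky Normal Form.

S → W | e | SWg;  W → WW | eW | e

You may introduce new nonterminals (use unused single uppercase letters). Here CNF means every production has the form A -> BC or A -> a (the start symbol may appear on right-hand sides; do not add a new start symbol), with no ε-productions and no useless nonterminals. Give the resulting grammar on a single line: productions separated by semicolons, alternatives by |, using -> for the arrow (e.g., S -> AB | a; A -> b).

S -> e | BW | SC | WW; A -> g; B -> e; C -> WA; W -> e | BW | WW

No ε-productions.
After unit-elimination: S -> e | WW | eW | SWg; W -> e | WW | eW.
TERM: introduce B -> e, A -> g and substitute in every rule of length ≥2.
BIN: S -> SWA becomes S -> SC, C -> WA.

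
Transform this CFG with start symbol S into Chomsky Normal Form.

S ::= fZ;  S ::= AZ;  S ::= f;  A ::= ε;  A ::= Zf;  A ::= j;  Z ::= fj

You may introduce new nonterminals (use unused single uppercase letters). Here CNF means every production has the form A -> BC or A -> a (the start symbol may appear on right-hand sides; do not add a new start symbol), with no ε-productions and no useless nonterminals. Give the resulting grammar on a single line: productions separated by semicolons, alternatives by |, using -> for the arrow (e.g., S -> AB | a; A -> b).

Nullable: {A}; after ε-elimination: S -> Z | f | AZ | fZ; A -> j | Zf; Z -> fj.
After unit-elimination: S -> f | AZ | fZ | fj; A -> j | Zf; Z -> fj.
TERM: introduce B -> f, C -> j and substitute in every rule of length ≥2.

S -> f | AZ | BC | BZ; A -> j | ZB; B -> f; C -> j; Z -> BC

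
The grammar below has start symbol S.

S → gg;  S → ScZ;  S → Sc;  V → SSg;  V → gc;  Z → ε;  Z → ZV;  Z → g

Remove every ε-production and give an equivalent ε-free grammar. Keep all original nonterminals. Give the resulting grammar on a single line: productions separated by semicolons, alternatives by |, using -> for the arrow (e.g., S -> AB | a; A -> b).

S -> Sc | gg | ScZ; V -> gc | SSg; Z -> V | g | ZV

Nullable set: {Z}.
S -> ScZ: Z nullable, giving Sc | ScZ.
Drop Z -> ε.
Z -> ZV: Z nullable, giving V | ZV.
Unchanged (no nullable symbols): S -> Sc; S -> gg; V -> SSg; V -> gc; Z -> g.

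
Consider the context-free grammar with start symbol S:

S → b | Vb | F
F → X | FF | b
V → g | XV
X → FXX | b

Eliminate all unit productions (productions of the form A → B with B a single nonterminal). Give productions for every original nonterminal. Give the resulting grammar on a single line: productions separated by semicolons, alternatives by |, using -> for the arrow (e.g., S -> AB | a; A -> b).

Unit productions: F->X, S->F.
Unit pairs (A ⇒* B via units): (F,X), (S,F), (S,X).
S: inherits non-unit rules of {F, S, X} → FF | FXX | Vb | b.
F: inherits non-unit rules of {F, X} → FF | FXX | b.
V: inherits non-unit rules of {V} → XV | g.
X: inherits non-unit rules of {X} → FXX | b.

S -> b | FF | Vb | FXX; F -> b | FF | FXX; V -> g | XV; X -> b | FXX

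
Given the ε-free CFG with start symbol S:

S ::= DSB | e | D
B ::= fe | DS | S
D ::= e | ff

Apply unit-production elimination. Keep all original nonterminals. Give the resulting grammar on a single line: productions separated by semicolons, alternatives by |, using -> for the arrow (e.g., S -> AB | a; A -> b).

Unit productions: B->S, S->D.
Unit pairs (A ⇒* B via units): (B,D), (B,S), (S,D).
S: inherits non-unit rules of {D, S} → DSB | e | ff.
B: inherits non-unit rules of {B, D, S} → DS | DSB | e | fe | ff.
D: inherits non-unit rules of {D} → e | ff.

S -> e | ff | DSB; B -> e | DS | fe | ff | DSB; D -> e | ff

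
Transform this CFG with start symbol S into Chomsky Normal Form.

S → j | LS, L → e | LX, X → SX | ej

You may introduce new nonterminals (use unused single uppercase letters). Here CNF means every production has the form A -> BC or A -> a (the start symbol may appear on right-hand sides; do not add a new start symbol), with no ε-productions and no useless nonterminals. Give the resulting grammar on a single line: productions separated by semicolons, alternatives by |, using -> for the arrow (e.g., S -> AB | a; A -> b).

No ε-productions.
No unit productions to eliminate.
TERM: introduce A -> e, B -> j and substitute in every rule of length ≥2.

S -> j | LS; A -> e; B -> j; L -> e | LX; X -> AB | SX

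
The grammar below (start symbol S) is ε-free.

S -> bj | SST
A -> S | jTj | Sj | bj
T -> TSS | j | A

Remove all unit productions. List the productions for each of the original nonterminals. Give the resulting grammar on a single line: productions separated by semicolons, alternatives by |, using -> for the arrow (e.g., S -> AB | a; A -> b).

S -> bj | SST; A -> Sj | bj | SST | jTj; T -> j | Sj | bj | SST | TSS | jTj

Unit productions: A->S, T->A.
Unit pairs (A ⇒* B via units): (A,S), (T,A), (T,S).
S: inherits non-unit rules of {S} → SST | bj.
A: inherits non-unit rules of {A, S} → SST | Sj | bj | jTj.
T: inherits non-unit rules of {A, S, T} → SST | Sj | TSS | bj | j | jTj.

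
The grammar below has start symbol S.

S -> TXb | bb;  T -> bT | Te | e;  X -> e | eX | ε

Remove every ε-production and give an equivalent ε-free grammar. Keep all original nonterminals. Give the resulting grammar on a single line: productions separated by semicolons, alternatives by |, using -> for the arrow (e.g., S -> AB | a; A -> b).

Nullable set: {X}.
S -> TXb: X nullable, giving TXb | Tb.
Drop X -> ε.
X -> eX: X nullable, giving e | eX.
Unchanged (no nullable symbols): S -> bb; T -> Te; T -> bT; T -> e; X -> e.

S -> Tb | bb | TXb; T -> e | Te | bT; X -> e | eX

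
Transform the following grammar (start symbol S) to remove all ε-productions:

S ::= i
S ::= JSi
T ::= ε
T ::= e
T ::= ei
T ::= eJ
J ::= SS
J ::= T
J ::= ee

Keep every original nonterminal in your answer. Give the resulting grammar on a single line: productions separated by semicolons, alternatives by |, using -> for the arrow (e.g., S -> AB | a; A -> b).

S -> i | Si | JSi; J -> T | SS | ee; T -> e | eJ | ei

Nullable set: {J, T}.
S -> JSi: J nullable, giving JSi | Si.
J -> T: T nullable, giving T.
Drop T -> ε.
T -> eJ: J nullable, giving e | eJ.
Unchanged (no nullable symbols): S -> i; J -> SS; J -> ee; T -> e; T -> ei.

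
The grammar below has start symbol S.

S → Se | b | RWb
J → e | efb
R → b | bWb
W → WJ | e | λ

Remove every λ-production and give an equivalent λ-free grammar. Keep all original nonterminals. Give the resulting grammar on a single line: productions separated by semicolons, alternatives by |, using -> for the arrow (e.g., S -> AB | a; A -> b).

S -> b | Rb | Se | RWb; J -> e | efb; R -> b | bb | bWb; W -> J | e | WJ

Nullable set: {W}.
S -> RWb: W nullable, giving RWb | Rb.
R -> bWb: W nullable, giving bWb | bb.
Drop W -> λ.
W -> WJ: W nullable, giving J | WJ.
Unchanged (no nullable symbols): S -> Se; S -> b; J -> e; J -> efb; R -> b; W -> e.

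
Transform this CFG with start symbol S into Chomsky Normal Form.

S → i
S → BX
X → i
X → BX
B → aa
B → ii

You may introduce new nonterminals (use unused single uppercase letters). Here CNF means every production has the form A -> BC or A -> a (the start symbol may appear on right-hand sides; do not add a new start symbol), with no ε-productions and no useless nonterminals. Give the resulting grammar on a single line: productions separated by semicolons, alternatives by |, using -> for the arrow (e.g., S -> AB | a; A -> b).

S -> i | BX; A -> a; B -> AA | CC; C -> i; X -> i | BX

No ε-productions.
No unit productions to eliminate.
TERM: introduce A -> a, C -> i and substitute in every rule of length ≥2.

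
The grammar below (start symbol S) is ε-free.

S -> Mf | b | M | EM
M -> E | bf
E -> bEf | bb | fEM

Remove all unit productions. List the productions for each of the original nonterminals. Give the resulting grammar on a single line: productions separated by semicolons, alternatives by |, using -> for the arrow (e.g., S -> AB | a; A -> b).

S -> b | EM | Mf | bb | bf | bEf | fEM; E -> bb | bEf | fEM; M -> bb | bf | bEf | fEM

Unit productions: M->E, S->M.
Unit pairs (A ⇒* B via units): (M,E), (S,E), (S,M).
S: inherits non-unit rules of {E, M, S} → EM | Mf | b | bEf | bb | bf | fEM.
E: inherits non-unit rules of {E} → bEf | bb | fEM.
M: inherits non-unit rules of {E, M} → bEf | bb | bf | fEM.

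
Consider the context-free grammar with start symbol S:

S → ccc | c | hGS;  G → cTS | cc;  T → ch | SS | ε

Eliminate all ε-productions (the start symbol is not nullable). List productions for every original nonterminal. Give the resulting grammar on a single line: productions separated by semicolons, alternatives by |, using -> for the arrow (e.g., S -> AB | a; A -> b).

S -> c | ccc | hGS; G -> cS | cc | cTS; T -> SS | ch

Nullable set: {T}.
G -> cTS: T nullable, giving cS | cTS.
Drop T -> ε.
Unchanged (no nullable symbols): S -> c; S -> ccc; S -> hGS; G -> cc; T -> SS; T -> ch.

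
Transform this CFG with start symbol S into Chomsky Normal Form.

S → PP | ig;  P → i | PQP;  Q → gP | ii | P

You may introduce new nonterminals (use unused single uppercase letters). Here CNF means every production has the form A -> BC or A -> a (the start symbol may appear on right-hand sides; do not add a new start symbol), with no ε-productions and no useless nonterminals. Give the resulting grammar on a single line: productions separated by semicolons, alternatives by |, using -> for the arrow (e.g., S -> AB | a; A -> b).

S -> BA | PP; A -> g; B -> i; C -> QP; D -> QP; P -> i | PC; Q -> i | AP | BB | PD

No ε-productions.
After unit-elimination: S -> PP | ig; P -> i | PQP; Q -> i | gP | ii | PQP.
TERM: introduce A -> g, B -> i and substitute in every rule of length ≥2.
BIN: P -> PQP becomes P -> PC, C -> QP; Q -> PQP becomes Q -> PD, D -> QP.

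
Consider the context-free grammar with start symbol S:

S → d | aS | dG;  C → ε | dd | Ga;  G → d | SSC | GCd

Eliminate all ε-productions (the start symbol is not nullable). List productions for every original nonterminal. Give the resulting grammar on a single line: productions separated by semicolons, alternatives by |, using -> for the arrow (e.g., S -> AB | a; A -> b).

S -> d | aS | dG; C -> Ga | dd; G -> d | Gd | SS | GCd | SSC

Nullable set: {C}.
Drop C -> ε.
G -> GCd: C nullable, giving GCd | Gd.
G -> SSC: C nullable, giving SS | SSC.
Unchanged (no nullable symbols): S -> aS; S -> d; S -> dG; C -> Ga; C -> dd; G -> d.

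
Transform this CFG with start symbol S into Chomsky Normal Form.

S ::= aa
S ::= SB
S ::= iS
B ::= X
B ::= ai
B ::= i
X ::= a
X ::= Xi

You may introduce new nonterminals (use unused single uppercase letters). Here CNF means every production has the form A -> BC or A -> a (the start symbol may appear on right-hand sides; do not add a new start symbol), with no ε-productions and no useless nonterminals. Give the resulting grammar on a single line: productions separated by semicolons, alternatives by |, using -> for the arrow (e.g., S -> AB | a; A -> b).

S -> AS | CC | SB; A -> i; B -> a | i | CA | XA; C -> a; X -> a | XA

No ε-productions.
After unit-elimination: S -> SB | aa | iS; B -> a | i | Xi | ai; X -> a | Xi.
TERM: introduce C -> a, A -> i and substitute in every rule of length ≥2.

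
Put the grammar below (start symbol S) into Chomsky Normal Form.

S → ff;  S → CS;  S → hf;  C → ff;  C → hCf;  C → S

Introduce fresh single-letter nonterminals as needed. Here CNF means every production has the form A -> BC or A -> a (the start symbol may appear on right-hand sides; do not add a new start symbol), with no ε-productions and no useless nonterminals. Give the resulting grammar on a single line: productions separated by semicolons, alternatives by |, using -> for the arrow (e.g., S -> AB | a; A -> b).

S -> AA | BA | CS; A -> f; B -> h; C -> AA | BA | BD | CS; D -> CA

No ε-productions.
After unit-elimination: S -> CS | ff | hf; C -> CS | ff | hf | hCf.
TERM: introduce A -> f, B -> h and substitute in every rule of length ≥2.
BIN: C -> BCA becomes C -> BD, D -> CA.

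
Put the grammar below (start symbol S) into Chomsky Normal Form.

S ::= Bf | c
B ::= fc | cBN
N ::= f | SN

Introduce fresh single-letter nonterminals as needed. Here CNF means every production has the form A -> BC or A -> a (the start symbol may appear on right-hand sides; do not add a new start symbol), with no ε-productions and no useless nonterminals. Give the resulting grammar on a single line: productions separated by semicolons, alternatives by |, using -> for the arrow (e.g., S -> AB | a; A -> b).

S -> c | BC; A -> c; B -> AD | CA; C -> f; D -> BN; N -> f | SN

No ε-productions.
No unit productions to eliminate.
TERM: introduce A -> c, C -> f and substitute in every rule of length ≥2.
BIN: B -> ABN becomes B -> AD, D -> BN.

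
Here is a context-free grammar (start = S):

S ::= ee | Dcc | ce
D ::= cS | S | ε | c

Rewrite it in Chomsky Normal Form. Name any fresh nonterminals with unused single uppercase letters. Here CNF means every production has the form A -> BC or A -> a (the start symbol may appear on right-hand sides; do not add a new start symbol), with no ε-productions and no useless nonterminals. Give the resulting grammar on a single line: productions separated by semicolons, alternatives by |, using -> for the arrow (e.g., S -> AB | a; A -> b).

Nullable: {D}; after ε-elimination: S -> cc | ce | ee | Dcc; D -> S | c | cS.
After unit-elimination: S -> cc | ce | ee | Dcc; D -> c | cS | cc | ce | ee | Dcc.
TERM: introduce A -> c, B -> e and substitute in every rule of length ≥2.
BIN: D -> DAA becomes D -> DC, C -> AA; S -> DAA becomes S -> DE, E -> AA.

S -> AA | AB | BB | DE; A -> c; B -> e; C -> AA; D -> c | AA | AB | AS | BB | DC; E -> AA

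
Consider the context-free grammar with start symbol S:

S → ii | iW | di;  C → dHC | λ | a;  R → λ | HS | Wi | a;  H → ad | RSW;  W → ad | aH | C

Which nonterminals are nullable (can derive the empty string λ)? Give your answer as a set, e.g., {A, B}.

{C, R, W}

Directly nullable (have an ε-rule): {C, R}.
W is nullable via W -> C (every symbol on the right is already known nullable).
Not nullable: H, S — each has a terminal in every rule's right-hand side or depends on a non-nullable symbol.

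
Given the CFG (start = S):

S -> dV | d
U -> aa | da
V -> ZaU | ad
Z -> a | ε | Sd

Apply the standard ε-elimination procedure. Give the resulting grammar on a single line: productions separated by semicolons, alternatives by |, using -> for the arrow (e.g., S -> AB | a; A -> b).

S -> d | dV; U -> aa | da; V -> aU | ad | ZaU; Z -> a | Sd

Nullable set: {Z}.
V -> ZaU: Z nullable, giving ZaU | aU.
Drop Z -> ε.
Unchanged (no nullable symbols): S -> d; S -> dV; U -> aa; U -> da; V -> ad; Z -> Sd; Z -> a.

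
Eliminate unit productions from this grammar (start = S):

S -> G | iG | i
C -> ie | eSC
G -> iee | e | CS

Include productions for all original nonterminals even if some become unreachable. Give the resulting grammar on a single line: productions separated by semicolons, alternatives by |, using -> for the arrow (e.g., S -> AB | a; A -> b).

Unit productions: S->G.
Unit pairs (A ⇒* B via units): (S,G).
S: inherits non-unit rules of {G, S} → CS | e | i | iG | iee.
C: inherits non-unit rules of {C} → eSC | ie.
G: inherits non-unit rules of {G} → CS | e | iee.

S -> e | i | CS | iG | iee; C -> ie | eSC; G -> e | CS | iee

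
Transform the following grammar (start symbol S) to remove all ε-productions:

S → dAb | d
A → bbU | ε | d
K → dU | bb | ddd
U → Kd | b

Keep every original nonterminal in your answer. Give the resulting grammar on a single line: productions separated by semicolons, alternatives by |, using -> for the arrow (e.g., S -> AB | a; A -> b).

Nullable set: {A}.
S -> dAb: A nullable, giving dAb | db.
Drop A -> ε.
Unchanged (no nullable symbols): S -> d; A -> bbU; A -> d; K -> bb; K -> dU; K -> ddd; U -> Kd; U -> b.

S -> d | db | dAb; A -> d | bbU; K -> bb | dU | ddd; U -> b | Kd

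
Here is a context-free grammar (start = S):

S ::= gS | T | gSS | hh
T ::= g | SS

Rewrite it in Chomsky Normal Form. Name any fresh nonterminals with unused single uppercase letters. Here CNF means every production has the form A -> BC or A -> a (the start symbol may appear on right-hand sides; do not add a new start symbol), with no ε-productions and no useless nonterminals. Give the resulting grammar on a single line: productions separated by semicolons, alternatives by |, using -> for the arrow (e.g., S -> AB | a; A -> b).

No ε-productions.
After unit-elimination: S -> g | SS | gS | hh | gSS; T -> g | SS.
TERM: introduce A -> g, B -> h and substitute in every rule of length ≥2.
BIN: S -> ASS becomes S -> AC, C -> SS.
Drop unreachable/unproductive: T.

S -> g | AC | AS | BB | SS; A -> g; B -> h; C -> SS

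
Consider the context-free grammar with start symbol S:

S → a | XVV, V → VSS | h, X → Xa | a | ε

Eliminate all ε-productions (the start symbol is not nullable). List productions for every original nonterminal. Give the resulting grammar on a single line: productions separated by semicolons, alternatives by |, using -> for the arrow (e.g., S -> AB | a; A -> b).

Nullable set: {X}.
S -> XVV: X nullable, giving VV | XVV.
Drop X -> ε.
X -> Xa: X nullable, giving Xa | a.
Unchanged (no nullable symbols): S -> a; V -> VSS; V -> h; X -> a.

S -> a | VV | XVV; V -> h | VSS; X -> a | Xa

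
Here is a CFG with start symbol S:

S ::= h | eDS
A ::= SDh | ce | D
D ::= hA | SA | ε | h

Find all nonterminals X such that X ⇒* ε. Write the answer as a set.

{A, D}

Directly nullable (have an ε-rule): {D}.
A is nullable via A -> D (every symbol on the right is already known nullable).
Not nullable: S — each has a terminal in every rule's right-hand side or depends on a non-nullable symbol.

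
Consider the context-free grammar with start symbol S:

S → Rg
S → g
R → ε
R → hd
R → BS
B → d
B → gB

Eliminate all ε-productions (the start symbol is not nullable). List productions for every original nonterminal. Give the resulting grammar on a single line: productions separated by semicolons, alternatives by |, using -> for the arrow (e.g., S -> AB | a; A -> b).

Nullable set: {R}.
S -> Rg: R nullable, giving Rg | g.
Drop R -> ε.
Unchanged (no nullable symbols): S -> g; B -> d; B -> gB; R -> BS; R -> hd.

S -> g | Rg; B -> d | gB; R -> BS | hd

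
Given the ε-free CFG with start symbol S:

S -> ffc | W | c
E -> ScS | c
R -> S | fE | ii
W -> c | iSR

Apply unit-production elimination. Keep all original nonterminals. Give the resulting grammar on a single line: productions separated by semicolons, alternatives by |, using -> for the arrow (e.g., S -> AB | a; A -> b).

Unit productions: R->S, S->W.
Unit pairs (A ⇒* B via units): (R,S), (R,W), (S,W).
S: inherits non-unit rules of {S, W} → c | ffc | iSR.
E: inherits non-unit rules of {E} → ScS | c.
R: inherits non-unit rules of {R, S, W} → c | fE | ffc | iSR | ii.
W: inherits non-unit rules of {W} → c | iSR.

S -> c | ffc | iSR; E -> c | ScS; R -> c | fE | ii | ffc | iSR; W -> c | iSR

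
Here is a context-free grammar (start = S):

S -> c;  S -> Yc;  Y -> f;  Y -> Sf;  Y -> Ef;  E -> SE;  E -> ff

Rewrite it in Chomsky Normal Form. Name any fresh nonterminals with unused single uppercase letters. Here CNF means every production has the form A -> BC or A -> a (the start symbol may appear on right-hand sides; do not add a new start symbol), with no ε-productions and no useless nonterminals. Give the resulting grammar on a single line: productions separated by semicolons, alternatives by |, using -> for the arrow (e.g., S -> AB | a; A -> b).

S -> c | YB; A -> f; B -> c; E -> AA | SE; Y -> f | EA | SA

No ε-productions.
No unit productions to eliminate.
TERM: introduce B -> c, A -> f and substitute in every rule of length ≥2.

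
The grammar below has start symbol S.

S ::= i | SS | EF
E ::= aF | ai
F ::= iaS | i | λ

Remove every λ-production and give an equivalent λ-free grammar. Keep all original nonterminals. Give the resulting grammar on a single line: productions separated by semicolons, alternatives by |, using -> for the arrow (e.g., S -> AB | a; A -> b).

Nullable set: {F}.
S -> EF: F nullable, giving E | EF.
E -> aF: F nullable, giving a | aF.
Drop F -> λ.
Unchanged (no nullable symbols): S -> SS; S -> i; E -> ai; F -> i; F -> iaS.

S -> E | i | EF | SS; E -> a | aF | ai; F -> i | iaS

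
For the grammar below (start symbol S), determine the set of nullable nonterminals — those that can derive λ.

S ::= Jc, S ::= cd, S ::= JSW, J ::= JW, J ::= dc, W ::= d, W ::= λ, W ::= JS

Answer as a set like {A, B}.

Directly nullable (have an ε-rule): {W}.
Not nullable: J, S — each has a terminal in every rule's right-hand side or depends on a non-nullable symbol.

{W}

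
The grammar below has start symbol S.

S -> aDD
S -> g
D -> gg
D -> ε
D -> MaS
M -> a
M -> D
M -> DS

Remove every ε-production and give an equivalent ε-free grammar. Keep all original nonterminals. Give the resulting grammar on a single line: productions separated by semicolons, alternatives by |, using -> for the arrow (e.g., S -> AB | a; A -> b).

S -> a | g | aD | aDD; D -> aS | gg | MaS; M -> D | S | a | DS

Nullable set: {D, M}.
S -> aDD: D, D nullable, giving a | aD | aDD.
Drop D -> ε.
D -> MaS: M nullable, giving MaS | aS.
M -> D: D nullable, giving D.
M -> DS: D nullable, giving DS | S.
Unchanged (no nullable symbols): S -> g; D -> gg; M -> a.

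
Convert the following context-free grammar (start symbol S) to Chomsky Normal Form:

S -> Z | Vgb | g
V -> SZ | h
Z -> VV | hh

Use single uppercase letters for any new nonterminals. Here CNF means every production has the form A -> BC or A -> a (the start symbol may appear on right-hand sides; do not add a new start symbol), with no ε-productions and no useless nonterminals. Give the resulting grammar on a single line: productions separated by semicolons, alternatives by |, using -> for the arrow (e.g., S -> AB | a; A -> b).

No ε-productions.
After unit-elimination: S -> g | VV | hh | Vgb; V -> h | SZ; Z -> VV | hh.
TERM: introduce B -> b, A -> g, C -> h and substitute in every rule of length ≥2.
BIN: S -> VAB becomes S -> VD, D -> AB.

S -> g | CC | VD | VV; A -> g; B -> b; C -> h; D -> AB; V -> h | SZ; Z -> CC | VV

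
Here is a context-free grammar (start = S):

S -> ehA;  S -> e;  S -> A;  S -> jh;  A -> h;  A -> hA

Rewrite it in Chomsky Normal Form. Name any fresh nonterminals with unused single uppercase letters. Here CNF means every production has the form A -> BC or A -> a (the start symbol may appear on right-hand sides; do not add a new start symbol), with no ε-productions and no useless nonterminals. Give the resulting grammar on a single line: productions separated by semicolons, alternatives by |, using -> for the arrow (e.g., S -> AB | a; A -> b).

No ε-productions.
After unit-elimination: S -> e | h | hA | jh | ehA; A -> h | hA.
TERM: introduce C -> e, B -> h, D -> j and substitute in every rule of length ≥2.
BIN: S -> CBA becomes S -> CE, E -> BA.

S -> e | h | BA | CE | DB; A -> h | BA; B -> h; C -> e; D -> j; E -> BA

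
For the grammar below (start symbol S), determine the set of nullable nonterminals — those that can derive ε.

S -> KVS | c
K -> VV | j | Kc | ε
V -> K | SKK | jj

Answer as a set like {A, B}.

Directly nullable (have an ε-rule): {K}.
V is nullable via V -> K (every symbol on the right is already known nullable).
Not nullable: S — each has a terminal in every rule's right-hand side or depends on a non-nullable symbol.

{K, V}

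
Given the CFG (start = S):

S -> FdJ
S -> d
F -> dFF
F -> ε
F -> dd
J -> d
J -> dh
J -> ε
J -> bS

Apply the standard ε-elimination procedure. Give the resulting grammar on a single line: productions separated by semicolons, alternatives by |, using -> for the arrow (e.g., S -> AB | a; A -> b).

S -> d | Fd | dJ | FdJ; F -> d | dF | dd | dFF; J -> d | bS | dh

Nullable set: {F, J}.
S -> FdJ: F, J nullable, giving Fd | FdJ | d | dJ.
Drop F -> ε.
F -> dFF: F, F nullable, giving d | dF | dFF.
Drop J -> ε.
Unchanged (no nullable symbols): S -> d; F -> dd; J -> bS; J -> d; J -> dh.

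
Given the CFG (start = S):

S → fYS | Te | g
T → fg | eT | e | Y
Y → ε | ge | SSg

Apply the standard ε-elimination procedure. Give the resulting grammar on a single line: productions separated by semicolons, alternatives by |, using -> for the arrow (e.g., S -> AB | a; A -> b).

Nullable set: {T, Y}.
S -> Te: T nullable, giving Te | e.
S -> fYS: Y nullable, giving fS | fYS.
T -> Y: Y nullable, giving Y.
T -> eT: T nullable, giving e | eT.
Drop Y -> ε.
Unchanged (no nullable symbols): S -> g; T -> e; T -> fg; Y -> SSg; Y -> ge.

S -> e | g | Te | fS | fYS; T -> Y | e | eT | fg; Y -> ge | SSg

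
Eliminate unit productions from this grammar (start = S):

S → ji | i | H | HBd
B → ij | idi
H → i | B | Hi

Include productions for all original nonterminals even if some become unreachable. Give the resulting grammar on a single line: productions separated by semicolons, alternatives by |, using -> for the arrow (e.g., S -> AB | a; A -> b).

S -> i | Hi | ij | ji | HBd | idi; B -> ij | idi; H -> i | Hi | ij | idi

Unit productions: H->B, S->H.
Unit pairs (A ⇒* B via units): (H,B), (S,B), (S,H).
S: inherits non-unit rules of {B, H, S} → HBd | Hi | i | idi | ij | ji.
B: inherits non-unit rules of {B} → idi | ij.
H: inherits non-unit rules of {B, H} → Hi | i | idi | ij.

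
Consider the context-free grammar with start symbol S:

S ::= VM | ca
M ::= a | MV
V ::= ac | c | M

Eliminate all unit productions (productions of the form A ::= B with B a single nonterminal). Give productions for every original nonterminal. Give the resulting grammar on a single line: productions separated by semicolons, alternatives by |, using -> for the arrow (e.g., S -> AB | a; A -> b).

Unit productions: V->M.
Unit pairs (A ⇒* B via units): (V,M).
S: inherits non-unit rules of {S} → VM | ca.
M: inherits non-unit rules of {M} → MV | a.
V: inherits non-unit rules of {M, V} → MV | a | ac | c.

S -> VM | ca; M -> a | MV; V -> a | c | MV | ac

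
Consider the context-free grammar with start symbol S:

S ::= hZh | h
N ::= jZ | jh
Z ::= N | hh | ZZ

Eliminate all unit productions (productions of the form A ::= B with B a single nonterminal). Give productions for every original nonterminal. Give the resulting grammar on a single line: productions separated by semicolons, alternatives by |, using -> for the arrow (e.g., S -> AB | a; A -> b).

Unit productions: Z->N.
Unit pairs (A ⇒* B via units): (Z,N).
S: inherits non-unit rules of {S} → h | hZh.
N: inherits non-unit rules of {N} → jZ | jh.
Z: inherits non-unit rules of {N, Z} → ZZ | hh | jZ | jh.

S -> h | hZh; N -> jZ | jh; Z -> ZZ | hh | jZ | jh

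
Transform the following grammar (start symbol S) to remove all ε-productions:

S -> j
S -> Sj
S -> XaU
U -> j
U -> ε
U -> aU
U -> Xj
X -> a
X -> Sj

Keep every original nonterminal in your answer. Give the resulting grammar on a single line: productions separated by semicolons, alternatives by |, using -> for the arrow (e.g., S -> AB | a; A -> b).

Nullable set: {U}.
S -> XaU: U nullable, giving Xa | XaU.
Drop U -> ε.
U -> aU: U nullable, giving a | aU.
Unchanged (no nullable symbols): S -> Sj; S -> j; U -> Xj; U -> j; X -> Sj; X -> a.

S -> j | Sj | Xa | XaU; U -> a | j | Xj | aU; X -> a | Sj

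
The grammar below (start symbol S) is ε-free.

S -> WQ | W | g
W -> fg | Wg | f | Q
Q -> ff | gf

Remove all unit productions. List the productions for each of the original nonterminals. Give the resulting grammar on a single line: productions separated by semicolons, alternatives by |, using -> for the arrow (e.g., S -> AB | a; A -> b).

Unit productions: S->W, W->Q.
Unit pairs (A ⇒* B via units): (S,Q), (S,W), (W,Q).
S: inherits non-unit rules of {Q, S, W} → WQ | Wg | f | ff | fg | g | gf.
Q: inherits non-unit rules of {Q} → ff | gf.
W: inherits non-unit rules of {Q, W} → Wg | f | ff | fg | gf.

S -> f | g | WQ | Wg | ff | fg | gf; Q -> ff | gf; W -> f | Wg | ff | fg | gf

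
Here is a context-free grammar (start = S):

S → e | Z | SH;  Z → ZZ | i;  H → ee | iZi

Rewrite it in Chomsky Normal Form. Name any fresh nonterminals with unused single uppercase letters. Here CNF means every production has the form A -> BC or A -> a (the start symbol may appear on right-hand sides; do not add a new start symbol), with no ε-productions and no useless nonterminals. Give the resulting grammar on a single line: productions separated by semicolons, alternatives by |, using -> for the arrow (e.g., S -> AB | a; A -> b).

S -> e | i | SH | ZZ; A -> e; B -> i; C -> ZB; H -> AA | BC; Z -> i | ZZ

No ε-productions.
After unit-elimination: S -> e | i | SH | ZZ; H -> ee | iZi; Z -> i | ZZ.
TERM: introduce A -> e, B -> i and substitute in every rule of length ≥2.
BIN: H -> BZB becomes H -> BC, C -> ZB.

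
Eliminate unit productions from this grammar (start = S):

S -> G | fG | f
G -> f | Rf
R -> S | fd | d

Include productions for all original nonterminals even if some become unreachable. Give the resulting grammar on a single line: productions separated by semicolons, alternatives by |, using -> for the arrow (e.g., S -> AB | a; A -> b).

Unit productions: R->S, S->G.
Unit pairs (A ⇒* B via units): (R,G), (R,S), (S,G).
S: inherits non-unit rules of {G, S} → Rf | f | fG.
G: inherits non-unit rules of {G} → Rf | f.
R: inherits non-unit rules of {G, R, S} → Rf | d | f | fG | fd.

S -> f | Rf | fG; G -> f | Rf; R -> d | f | Rf | fG | fd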